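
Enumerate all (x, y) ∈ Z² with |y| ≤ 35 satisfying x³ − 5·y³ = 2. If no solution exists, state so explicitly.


The equation is x³ - 5y³ = 2. For fixed y, x³ = 5·y³ + 2, so a solution requires the RHS to be a perfect cube.
Strategy: iterate y from -35 to 35, compute RHS = 5·y³ + 2, and check whether it is a (positive or negative) perfect cube.
Check small values of y:
  y = 0: RHS = 2 is not a perfect cube.
  y = 1: RHS = 7 is not a perfect cube.
  y = -1: RHS = -3 is not a perfect cube.
  y = 2: RHS = 42 is not a perfect cube.
  y = -2: RHS = -38 is not a perfect cube.
  y = 3: RHS = 137 is not a perfect cube.
  y = -3: RHS = -133 is not a perfect cube.
Continuing the search up to |y| = 35 finds no solutions either.
No (x, y) in the scanned range satisfies the equation.

No integer solutions with |y| ≤ 35.


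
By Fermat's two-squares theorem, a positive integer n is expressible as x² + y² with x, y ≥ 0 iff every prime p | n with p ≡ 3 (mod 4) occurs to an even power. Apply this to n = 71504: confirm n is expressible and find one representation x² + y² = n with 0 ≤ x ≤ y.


Step 1: Factor n = 71504 = 2^4 · 41 · 109.
Step 2: Check the mod-4 condition on each prime factor: 2 = 2 (special); 41 ≡ 1 (mod 4), exponent 1; 109 ≡ 1 (mod 4), exponent 1.
All primes ≡ 3 (mod 4) appear to even exponent (or don't appear), so by the two-squares theorem n IS expressible as a sum of two squares.
Step 3: Build a representation. Group n = k² · m with k = 4 and m = 41 · 109 = 4469 (a product of primes ≡ 1 (mod 4)); a representation of m scales to one of n via (k·x)² + (k·y)² = k²(x² + y²). Each prime p ≡ 1 (mod 4) is itself a sum of two squares; find a² by testing p − a² for a perfect square:
  41: 41 − 1² = 40, 41 − 2² = 37, 41 − 3² = 32, 41 − 4² = 25 = 5² ⇒ 41 = 4² + 5².
  109: 109 − 1² = 108, 109 − 2² = 105, 109 − 3² = 100 = 10² ⇒ 109 = 3² + 10².
  Combine using the Brahmagupta–Fibonacci identity (a² + b²)(c² + d²) = (ac − bd)² + (ad + bc)² = (ac + bd)² + (ad − bc)²:
  41 · 109 = 4469: from (4² + 5²)(3² + 10²), take (4·3 − 5·10, 4·10 + 5·3) = (12 − 50, 40 + 15) = (-38, 55); dropping signs (only squares matter) gives (38, 55); check 38² + 55² = 1444 + 3025 = 4469 ✓.
  Scale by k = 4: (4·38, 4·55) = (152, 220).
Step 4: Order so x ≤ y and verify: 152² + 220² = 23104 + 48400 = 71504 = n. ✓

n = 71504 = 152² + 220² (one valid representation with x ≤ y).


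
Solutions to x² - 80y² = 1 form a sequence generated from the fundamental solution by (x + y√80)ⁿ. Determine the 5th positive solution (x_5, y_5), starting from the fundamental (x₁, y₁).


Step 1: Find the fundamental solution (x₁, y₁) of x² - 80y² = 1.
  Expand √80 as a continued fraction. a₀ = ⌊√80⌋ = 8; iterate m_{k+1} = d_k·a_k − m_k, d_{k+1} = (80 − m_{k+1}²)/d_k, a_{k+1} = ⌊(a₀ + m_{k+1})/d_{k+1}⌋ (starting m₀ = 0, d₀ = 1), with convergents p_k = a_k·p_{k-1} + p_{k-2}, q_k = a_k·q_{k-1} + q_{k-2} (p₋₁ = 1, q₋₁ = 0):
  k = 0: a₀ = 8; p₀/q₀ = 8/1; p₀² − 80·q₀² = 64 − 80 = -16.
  k = 1: m = 8, d = 16, a = ⌊(8 + 8)/16⌋ = 1; p/q = (1·8 + 1)/(1·1 + 0) = 9/1; p² − 80·q² = 81 − 80 = 1.
  The first convergent with p² − 80·q² = 1 gives the fundamental solution (x₁, y₁) = (9, 1).
Step 2: Apply the recurrence (x_{n+1}, y_{n+1}) = (x₁x_n + 80y₁y_n, x₁y_n + y₁x_n) repeatedly.
  From (x_1, y_1) = (9, 1): x_2 = 9·9 + 80·1·1 = 161; y_2 = 9·1 + 1·9 = 18.
  From (x_2, y_2) = (161, 18): x_3 = 9·161 + 80·1·18 = 2889; y_3 = 9·18 + 1·161 = 323.
  From (x_3, y_3) = (2889, 323): x_4 = 9·2889 + 80·1·323 = 51841; y_4 = 9·323 + 1·2889 = 5796.
  From (x_4, y_4) = (51841, 5796): x_5 = 9·51841 + 80·1·5796 = 930249; y_5 = 9·5796 + 1·51841 = 104005.
Step 3: Verify x_5² - 80·y_5² = 865363202001 - 865363202000 = 1 (should be 1). ✓

(x_1, y_1) = (9, 1); (x_5, y_5) = (930249, 104005).


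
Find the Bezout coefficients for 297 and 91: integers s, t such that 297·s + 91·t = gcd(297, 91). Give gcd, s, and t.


Euclidean algorithm on (297, 91) — divide until remainder is 0:
  297 = 3 · 91 + 24
  91 = 3 · 24 + 19
  24 = 1 · 19 + 5
  19 = 3 · 5 + 4
  5 = 1 · 4 + 1
  4 = 4 · 1 + 0
gcd(297, 91) = 1.
Track Bezout coefficients alongside the remainders: start with r₀ = 297 = a·1 + b·0 (s = 1, t = 0) and r₁ = 91 = a·0 + b·1 (s = 0, t = 1); each new remainder r_{k+1} = r_{k-1} − q_k·r_k inherits s_{k+1} = s_{k-1} − q_k·s_k, t_{k+1} = t_{k-1} − q_k·t_k, so r_k = a·s_k + b·t_k at every step:
  q = 3: r = 24, s = 1 − 3·0 = 1, t = 0 − 3·1 = -3  (check: 297·1 + 91·(-3) = 24)
  q = 3: r = 19, s = 0 − 3·1 = -3, t = 1 − 3·(-3) = 10  (check: 297·(-3) + 91·10 = 19)
  q = 1: r = 5, s = 1 − 1·(-3) = 4, t = -3 − 1·10 = -13  (check: 297·4 + 91·(-13) = 5)
  q = 3: r = 4, s = -3 − 3·4 = -15, t = 10 − 3·(-13) = 49  (check: 297·(-15) + 91·49 = 4)
  q = 1: r = 1, s = 4 − 1·(-15) = 19, t = -13 − 1·49 = -62  (check: 297·19 + 91·(-62) = 1)
The row with r = 1 (the gcd) gives the Bezout coefficients s = 19, t = -62.
Result: 297 · (19) + 91 · (-62) = 1.

gcd(297, 91) = 1; s = 19, t = -62 (check: 297·19 + 91·(-62) = 1).


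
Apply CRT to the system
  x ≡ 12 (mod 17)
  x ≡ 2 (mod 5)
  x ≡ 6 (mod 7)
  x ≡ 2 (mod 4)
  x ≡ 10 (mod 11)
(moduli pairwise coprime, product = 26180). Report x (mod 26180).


Product of moduli M = 17 · 5 · 7 · 4 · 11 = 26180.
Merge one congruence at a time:
  Start: x ≡ 12 (mod 17).
  Combine with x ≡ 2 (mod 5); new modulus lcm = 85.
    Write x = 12 + 17·t and substitute into x ≡ 2 (mod 5): 17·t ≡ 2 − 12 = -10 (mod 5).
    Reduce coefficients mod 5: 2·t ≡ 0 (mod 5).
    The inverse of 2 mod 5 is 3 (since 2·3 = 6 = 1·5 + 1), so t ≡ 3·0 = 0 ≡ 0 (mod 5).
    Then x = 12 + 17·0 = 12, valid modulo lcm(17, 5) = 85: x ≡ 12 (mod 85).
  Combine with x ≡ 6 (mod 7); new modulus lcm = 595.
    Write x = 12 + 85·t and substitute into x ≡ 6 (mod 7): 85·t ≡ 6 − 12 = -6 (mod 7).
    Reduce coefficients mod 7: 1·t ≡ 1 (mod 7).
    So t ≡ 1 (mod 7).
    Then x = 12 + 85·1 = 97, valid modulo lcm(85, 7) = 595: x ≡ 97 (mod 595).
  Combine with x ≡ 2 (mod 4); new modulus lcm = 2380.
    Write x = 97 + 595·t and substitute into x ≡ 2 (mod 4): 595·t ≡ 2 − 97 = -95 (mod 4).
    Reduce coefficients mod 4: 3·t ≡ 1 (mod 4).
    The inverse of 3 mod 4 is 3 (since 3·3 = 9 = 2·4 + 1), so t ≡ 3·1 = 3 ≡ 3 (mod 4).
    Then x = 97 + 595·3 = 1882, valid modulo lcm(595, 4) = 2380: x ≡ 1882 (mod 2380).
  Combine with x ≡ 10 (mod 11); new modulus lcm = 26180.
    Write x = 1882 + 2380·t and substitute into x ≡ 10 (mod 11): 2380·t ≡ 10 − 1882 = -1872 (mod 11).
    Reduce coefficients mod 11: 4·t ≡ 9 (mod 11).
    The inverse of 4 mod 11 is 3 (since 4·3 = 12 = 1·11 + 1), so t ≡ 3·9 = 27 ≡ 5 (mod 11).
    Then x = 1882 + 2380·5 = 13782, valid modulo lcm(2380, 11) = 26180: x ≡ 13782 (mod 26180).
Verify against each original: 13782 mod 17 = 12, 13782 mod 5 = 2, 13782 mod 7 = 6, 13782 mod 4 = 2, 13782 mod 11 = 10.

x ≡ 13782 (mod 26180).


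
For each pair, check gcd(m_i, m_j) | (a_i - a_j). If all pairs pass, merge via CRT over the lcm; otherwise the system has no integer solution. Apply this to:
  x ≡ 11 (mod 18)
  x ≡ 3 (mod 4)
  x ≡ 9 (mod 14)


Moduli 18, 4, 14 are not pairwise coprime, so CRT works modulo lcm(m_i) when all pairwise compatibility conditions hold.
Pairwise compatibility: gcd(m_i, m_j) must divide a_i - a_j for every pair.
Merge one congruence at a time:
  Start: x ≡ 11 (mod 18).
  Combine with x ≡ 3 (mod 4): gcd(18, 4) = 2; 3 - 11 = -8, which IS divisible by 2, so compatible.
    Write x = 11 + 18·t and substitute into x ≡ 3 (mod 4): 18·t ≡ 3 − 11 = -8 (mod 4).
    Divide the congruence (and modulus) by g = 2: 9·t ≡ -4 (mod 2).
    Reduce coefficients mod 2: 1·t ≡ 0 (mod 2).
    So t ≡ 0 (mod 2).
    Then x = 11 + 18·0 = 11, valid modulo lcm(18, 4) = 36: x ≡ 11 (mod 36).
  Combine with x ≡ 9 (mod 14): gcd(36, 14) = 2; 9 - 11 = -2, which IS divisible by 2, so compatible.
    Write x = 11 + 36·t and substitute into x ≡ 9 (mod 14): 36·t ≡ 9 − 11 = -2 (mod 14).
    Divide the congruence (and modulus) by g = 2: 18·t ≡ -1 (mod 7).
    Reduce coefficients mod 7: 4·t ≡ 6 (mod 7).
    The inverse of 4 mod 7 is 2 (since 4·2 = 8 = 1·7 + 1), so t ≡ 2·6 = 12 ≡ 5 (mod 7).
    Then x = 11 + 36·5 = 191, valid modulo lcm(36, 14) = 252: x ≡ 191 (mod 252).
Verify: 191 mod 18 = 11, 191 mod 4 = 3, 191 mod 14 = 9.

x ≡ 191 (mod 252).


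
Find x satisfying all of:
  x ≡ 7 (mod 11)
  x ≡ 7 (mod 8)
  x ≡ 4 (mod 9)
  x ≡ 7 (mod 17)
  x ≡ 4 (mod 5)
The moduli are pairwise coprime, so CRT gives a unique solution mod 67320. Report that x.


Product of moduli M = 11 · 8 · 9 · 17 · 5 = 67320.
Merge one congruence at a time:
  Start: x ≡ 7 (mod 11).
  Combine with x ≡ 7 (mod 8); new modulus lcm = 88.
    Write x = 7 + 11·t and substitute into x ≡ 7 (mod 8): 11·t ≡ 7 − 7 = 0 (mod 8).
    Reduce coefficients mod 8: 3·t ≡ 0 (mod 8).
    The inverse of 3 mod 8 is 3 (since 3·3 = 9 = 1·8 + 1), so t ≡ 3·0 = 0 ≡ 0 (mod 8).
    Then x = 7 + 11·0 = 7, valid modulo lcm(11, 8) = 88: x ≡ 7 (mod 88).
  Combine with x ≡ 4 (mod 9); new modulus lcm = 792.
    Write x = 7 + 88·t and substitute into x ≡ 4 (mod 9): 88·t ≡ 4 − 7 = -3 (mod 9).
    Reduce coefficients mod 9: 7·t ≡ 6 (mod 9).
    The inverse of 7 mod 9 is 4 (since 7·4 = 28 = 3·9 + 1), so t ≡ 4·6 = 24 ≡ 6 (mod 9).
    Then x = 7 + 88·6 = 535, valid modulo lcm(88, 9) = 792: x ≡ 535 (mod 792).
  Combine with x ≡ 7 (mod 17); new modulus lcm = 13464.
    Write x = 535 + 792·t and substitute into x ≡ 7 (mod 17): 792·t ≡ 7 − 535 = -528 (mod 17).
    Reduce coefficients mod 17: 10·t ≡ 16 (mod 17).
    The inverse of 10 mod 17 is 12 (since 10·12 = 120 = 7·17 + 1), so t ≡ 12·16 = 192 ≡ 5 (mod 17).
    Then x = 535 + 792·5 = 4495, valid modulo lcm(792, 17) = 13464: x ≡ 4495 (mod 13464).
  Combine with x ≡ 4 (mod 5); new modulus lcm = 67320.
    Write x = 4495 + 13464·t and substitute into x ≡ 4 (mod 5): 13464·t ≡ 4 − 4495 = -4491 (mod 5).
    Reduce coefficients mod 5: 4·t ≡ 4 (mod 5).
    The inverse of 4 mod 5 is 4 (since 4·4 = 16 = 3·5 + 1), so t ≡ 4·4 = 16 ≡ 1 (mod 5).
    Then x = 4495 + 13464·1 = 17959, valid modulo lcm(13464, 5) = 67320: x ≡ 17959 (mod 67320).
Verify against each original: 17959 mod 11 = 7, 17959 mod 8 = 7, 17959 mod 9 = 4, 17959 mod 17 = 7, 17959 mod 5 = 4.

x ≡ 17959 (mod 67320).


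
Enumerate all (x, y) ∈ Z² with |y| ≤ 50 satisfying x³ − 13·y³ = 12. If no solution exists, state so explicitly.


The equation is x³ - 13y³ = 12. For fixed y, x³ = 13·y³ + 12, so a solution requires the RHS to be a perfect cube.
Strategy: iterate y from -50 to 50, compute RHS = 13·y³ + 12, and check whether it is a (positive or negative) perfect cube.
Check small values of y:
  y = 0: RHS = 12 is not a perfect cube.
  y = 1: RHS = 25 is not a perfect cube.
  y = -1: RHS = -1 = (-1)³ ⇒ x = -1 works.
  y = 2: RHS = 116 is not a perfect cube.
  y = -2: RHS = -92 is not a perfect cube.
  y = 3: RHS = 363 is not a perfect cube.
  y = -3: RHS = -339 is not a perfect cube.
Continuing the search up to |y| = 50 finds no further solutions beyond those listed.
Collected solutions: (-1, -1).

Solutions (with |y| ≤ 50): (-1, -1).


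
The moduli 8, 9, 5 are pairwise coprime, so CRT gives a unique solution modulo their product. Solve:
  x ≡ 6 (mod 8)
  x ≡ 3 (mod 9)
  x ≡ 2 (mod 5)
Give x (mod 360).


Moduli 8, 9, 5 are pairwise coprime; by CRT there is a unique solution modulo M = 8 · 9 · 5 = 360.
Solve pairwise, accumulating the modulus:
  Start with x ≡ 6 (mod 8).
  Combine with x ≡ 3 (mod 9): since gcd(8, 9) = 1, we get a unique residue mod 72.
    Write x = 6 + 8·t and substitute into x ≡ 3 (mod 9): 8·t ≡ 3 − 6 = -3 (mod 9).
    Reduce coefficients mod 9: 8·t ≡ 6 (mod 9).
    The inverse of 8 mod 9 is 8 (since 8·8 = 64 = 7·9 + 1), so t ≡ 8·6 = 48 ≡ 3 (mod 9).
    Then x = 6 + 8·3 = 30, valid modulo lcm(8, 9) = 72: x ≡ 30 (mod 72).
  Combine with x ≡ 2 (mod 5): since gcd(72, 5) = 1, we get a unique residue mod 360.
    Write x = 30 + 72·t and substitute into x ≡ 2 (mod 5): 72·t ≡ 2 − 30 = -28 (mod 5).
    Reduce coefficients mod 5: 2·t ≡ 2 (mod 5).
    The inverse of 2 mod 5 is 3 (since 2·3 = 6 = 1·5 + 1), so t ≡ 3·2 = 6 ≡ 1 (mod 5).
    Then x = 30 + 72·1 = 102, valid modulo lcm(72, 5) = 360: x ≡ 102 (mod 360).
Verify: 102 mod 8 = 6 ✓, 102 mod 9 = 3 ✓, 102 mod 5 = 2 ✓.

x ≡ 102 (mod 360).


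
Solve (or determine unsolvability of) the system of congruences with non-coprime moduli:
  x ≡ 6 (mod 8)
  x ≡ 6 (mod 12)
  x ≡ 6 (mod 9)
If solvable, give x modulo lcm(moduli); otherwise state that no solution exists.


Moduli 8, 12, 9 are not pairwise coprime, so CRT works modulo lcm(m_i) when all pairwise compatibility conditions hold.
Pairwise compatibility: gcd(m_i, m_j) must divide a_i - a_j for every pair.
Merge one congruence at a time:
  Start: x ≡ 6 (mod 8).
  Combine with x ≡ 6 (mod 12): gcd(8, 12) = 4; 6 - 6 = 0, which IS divisible by 4, so compatible.
    Write x = 6 + 8·t and substitute into x ≡ 6 (mod 12): 8·t ≡ 6 − 6 = 0 (mod 12).
    Divide the congruence (and modulus) by g = 4: 2·t ≡ 0 (mod 3).
    The inverse of 2 mod 3 is 2 (since 2·2 = 4 = 1·3 + 1), so t ≡ 2·0 = 0 ≡ 0 (mod 3).
    Then x = 6 + 8·0 = 6, valid modulo lcm(8, 12) = 24: x ≡ 6 (mod 24).
  Combine with x ≡ 6 (mod 9): gcd(24, 9) = 3; 6 - 6 = 0, which IS divisible by 3, so compatible.
    Write x = 6 + 24·t and substitute into x ≡ 6 (mod 9): 24·t ≡ 6 − 6 = 0 (mod 9).
    Divide the congruence (and modulus) by g = 3: 8·t ≡ 0 (mod 3).
    Reduce coefficients mod 3: 2·t ≡ 0 (mod 3).
    The inverse of 2 mod 3 is 2 (since 2·2 = 4 = 1·3 + 1), so t ≡ 2·0 = 0 ≡ 0 (mod 3).
    Then x = 6 + 24·0 = 6, valid modulo lcm(24, 9) = 72: x ≡ 6 (mod 72).
Verify: 6 mod 8 = 6, 6 mod 12 = 6, 6 mod 9 = 6.

x ≡ 6 (mod 72).


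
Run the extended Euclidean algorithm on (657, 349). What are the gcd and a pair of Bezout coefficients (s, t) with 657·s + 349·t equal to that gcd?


Euclidean algorithm on (657, 349) — divide until remainder is 0:
  657 = 1 · 349 + 308
  349 = 1 · 308 + 41
  308 = 7 · 41 + 21
  41 = 1 · 21 + 20
  21 = 1 · 20 + 1
  20 = 20 · 1 + 0
gcd(657, 349) = 1.
Track Bezout coefficients alongside the remainders: start with r₀ = 657 = a·1 + b·0 (s = 1, t = 0) and r₁ = 349 = a·0 + b·1 (s = 0, t = 1); each new remainder r_{k+1} = r_{k-1} − q_k·r_k inherits s_{k+1} = s_{k-1} − q_k·s_k, t_{k+1} = t_{k-1} − q_k·t_k, so r_k = a·s_k + b·t_k at every step:
  q = 1: r = 308, s = 1 − 1·0 = 1, t = 0 − 1·1 = -1  (check: 657·1 + 349·(-1) = 308)
  q = 1: r = 41, s = 0 − 1·1 = -1, t = 1 − 1·(-1) = 2  (check: 657·(-1) + 349·2 = 41)
  q = 7: r = 21, s = 1 − 7·(-1) = 8, t = -1 − 7·2 = -15  (check: 657·8 + 349·(-15) = 21)
  q = 1: r = 20, s = -1 − 1·8 = -9, t = 2 − 1·(-15) = 17  (check: 657·(-9) + 349·17 = 20)
  q = 1: r = 1, s = 8 − 1·(-9) = 17, t = -15 − 1·17 = -32  (check: 657·17 + 349·(-32) = 1)
The row with r = 1 (the gcd) gives the Bezout coefficients s = 17, t = -32.
Result: 657 · (17) + 349 · (-32) = 1.

gcd(657, 349) = 1; s = 17, t = -32 (check: 657·17 + 349·(-32) = 1).


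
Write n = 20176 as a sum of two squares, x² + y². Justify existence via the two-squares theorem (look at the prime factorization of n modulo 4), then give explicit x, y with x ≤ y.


Step 1: Factor n = 20176 = 2^4 · 13 · 97.
Step 2: Check the mod-4 condition on each prime factor: 2 = 2 (special); 13 ≡ 1 (mod 4), exponent 1; 97 ≡ 1 (mod 4), exponent 1.
All primes ≡ 3 (mod 4) appear to even exponent (or don't appear), so by the two-squares theorem n IS expressible as a sum of two squares.
Step 3: Build a representation. Group n = k² · m with k = 4 and m = 13 · 97 = 1261 (a product of primes ≡ 1 (mod 4)); a representation of m scales to one of n via (k·x)² + (k·y)² = k²(x² + y²). Each prime p ≡ 1 (mod 4) is itself a sum of two squares; find a² by testing p − a² for a perfect square:
  13: 13 − 1² = 12, 13 − 2² = 9 = 3² ⇒ 13 = 2² + 3².
  97: 97 − 1² = 96, 97 − 2² = 93, 97 − 3² = 88, 97 − 4² = 81 = 9² ⇒ 97 = 4² + 9².
  Combine using the Brahmagupta–Fibonacci identity (a² + b²)(c² + d²) = (ac − bd)² + (ad + bc)² = (ac + bd)² + (ad − bc)²:
  13 · 97 = 1261: from (2² + 3²)(4² + 9²), take (2·4 − 3·9, 2·9 + 3·4) = (8 − 27, 18 + 12) = (-19, 30); dropping signs (only squares matter) gives (19, 30); check 19² + 30² = 361 + 900 = 1261 ✓.
  Scale by k = 4: (4·19, 4·30) = (76, 120).
Step 4: Order so x ≤ y and verify: 76² + 120² = 5776 + 14400 = 20176 = n. ✓

n = 20176 = 76² + 120² (one valid representation with x ≤ y).


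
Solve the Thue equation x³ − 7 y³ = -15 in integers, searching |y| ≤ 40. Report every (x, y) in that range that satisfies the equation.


The equation is x³ - 7y³ = -15. For fixed y, x³ = 7·y³ − 15, so a solution requires the RHS to be a perfect cube.
Strategy: iterate y from -40 to 40, compute RHS = 7·y³ − 15, and check whether it is a (positive or negative) perfect cube.
Check small values of y:
  y = 0: RHS = -15 is not a perfect cube.
  y = 1: RHS = -8 = (-2)³ ⇒ x = -2 works.
  y = -1: RHS = -22 is not a perfect cube.
  y = 2: RHS = 41 is not a perfect cube.
  y = -2: RHS = -71 is not a perfect cube.
  y = 3: RHS = 174 is not a perfect cube.
  y = -3: RHS = -204 is not a perfect cube.
Continuing, at y = -23: RHS = -85184 = (-44)³ ⇒ x = -44 works.
Searching the remaining y in |y| ≤ 40 finds no further solutions.
Collected solutions: (-2, 1), (-44, -23).

Solutions (with |y| ≤ 40): (-2, 1), (-44, -23).


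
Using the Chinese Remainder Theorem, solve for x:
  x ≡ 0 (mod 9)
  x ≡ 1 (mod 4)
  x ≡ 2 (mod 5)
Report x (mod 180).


Moduli 9, 4, 5 are pairwise coprime; by CRT there is a unique solution modulo M = 9 · 4 · 5 = 180.
Solve pairwise, accumulating the modulus:
  Start with x ≡ 0 (mod 9).
  Combine with x ≡ 1 (mod 4): since gcd(9, 4) = 1, we get a unique residue mod 36.
    Write x = 0 + 9·t and substitute into x ≡ 1 (mod 4): 9·t ≡ 1 − 0 = 1 (mod 4).
    Reduce coefficients mod 4: 1·t ≡ 1 (mod 4).
    So t ≡ 1 (mod 4).
    Then x = 0 + 9·1 = 9, valid modulo lcm(9, 4) = 36: x ≡ 9 (mod 36).
  Combine with x ≡ 2 (mod 5): since gcd(36, 5) = 1, we get a unique residue mod 180.
    Write x = 9 + 36·t and substitute into x ≡ 2 (mod 5): 36·t ≡ 2 − 9 = -7 (mod 5).
    Reduce coefficients mod 5: 1·t ≡ 3 (mod 5).
    So t ≡ 3 (mod 5).
    Then x = 9 + 36·3 = 117, valid modulo lcm(36, 5) = 180: x ≡ 117 (mod 180).
Verify: 117 mod 9 = 0 ✓, 117 mod 4 = 1 ✓, 117 mod 5 = 2 ✓.

x ≡ 117 (mod 180).


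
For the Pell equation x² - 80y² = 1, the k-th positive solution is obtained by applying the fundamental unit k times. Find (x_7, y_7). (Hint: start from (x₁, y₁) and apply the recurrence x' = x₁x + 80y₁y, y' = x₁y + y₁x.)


Step 1: Find the fundamental solution (x₁, y₁) of x² - 80y² = 1.
  Expand √80 as a continued fraction. a₀ = ⌊√80⌋ = 8; iterate m_{k+1} = d_k·a_k − m_k, d_{k+1} = (80 − m_{k+1}²)/d_k, a_{k+1} = ⌊(a₀ + m_{k+1})/d_{k+1}⌋ (starting m₀ = 0, d₀ = 1), with convergents p_k = a_k·p_{k-1} + p_{k-2}, q_k = a_k·q_{k-1} + q_{k-2} (p₋₁ = 1, q₋₁ = 0):
  k = 0: a₀ = 8; p₀/q₀ = 8/1; p₀² − 80·q₀² = 64 − 80 = -16.
  k = 1: m = 8, d = 16, a = ⌊(8 + 8)/16⌋ = 1; p/q = (1·8 + 1)/(1·1 + 0) = 9/1; p² − 80·q² = 81 − 80 = 1.
  The first convergent with p² − 80·q² = 1 gives the fundamental solution (x₁, y₁) = (9, 1).
Step 2: Apply the recurrence (x_{n+1}, y_{n+1}) = (x₁x_n + 80y₁y_n, x₁y_n + y₁x_n) repeatedly.
  From (x_1, y_1) = (9, 1): x_2 = 9·9 + 80·1·1 = 161; y_2 = 9·1 + 1·9 = 18.
  From (x_2, y_2) = (161, 18): x_3 = 9·161 + 80·1·18 = 2889; y_3 = 9·18 + 1·161 = 323.
  From (x_3, y_3) = (2889, 323): x_4 = 9·2889 + 80·1·323 = 51841; y_4 = 9·323 + 1·2889 = 5796.
  From (x_4, y_4) = (51841, 5796): x_5 = 9·51841 + 80·1·5796 = 930249; y_5 = 9·5796 + 1·51841 = 104005.
  From (x_5, y_5) = (930249, 104005): x_6 = 9·930249 + 80·1·104005 = 16692641; y_6 = 9·104005 + 1·930249 = 1866294.
  From (x_6, y_6) = (16692641, 1866294): x_7 = 9·16692641 + 80·1·1866294 = 299537289; y_7 = 9·1866294 + 1·16692641 = 33489287.
Step 3: Verify x_7² - 80·y_7² = 89722587501469521 - 89722587501469520 = 1 (should be 1). ✓

(x_1, y_1) = (9, 1); (x_7, y_7) = (299537289, 33489287).


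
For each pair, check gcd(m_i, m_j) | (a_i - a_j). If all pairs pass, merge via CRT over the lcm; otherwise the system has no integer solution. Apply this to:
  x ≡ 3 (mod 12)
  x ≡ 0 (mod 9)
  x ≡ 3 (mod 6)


Moduli 12, 9, 6 are not pairwise coprime, so CRT works modulo lcm(m_i) when all pairwise compatibility conditions hold.
Pairwise compatibility: gcd(m_i, m_j) must divide a_i - a_j for every pair.
Merge one congruence at a time:
  Start: x ≡ 3 (mod 12).
  Combine with x ≡ 0 (mod 9): gcd(12, 9) = 3; 0 - 3 = -3, which IS divisible by 3, so compatible.
    Write x = 3 + 12·t and substitute into x ≡ 0 (mod 9): 12·t ≡ 0 − 3 = -3 (mod 9).
    Divide the congruence (and modulus) by g = 3: 4·t ≡ -1 (mod 3).
    Reduce coefficients mod 3: 1·t ≡ 2 (mod 3).
    So t ≡ 2 (mod 3).
    Then x = 3 + 12·2 = 27, valid modulo lcm(12, 9) = 36: x ≡ 27 (mod 36).
  Combine with x ≡ 3 (mod 6): gcd(36, 6) = 6; 3 - 27 = -24, which IS divisible by 6, so compatible.
    Write x = 27 + 36·t and substitute into x ≡ 3 (mod 6): 36·t ≡ 3 − 27 = -24 (mod 6).
    Divide the congruence (and modulus) by g = 6: 6·t ≡ -4 (mod 1).
    Modulo 1 every t works; take t = 0.
    Then x = 27 + 36·0 = 27, valid modulo lcm(36, 6) = 36: x ≡ 27 (mod 36).
Verify: 27 mod 12 = 3, 27 mod 9 = 0, 27 mod 6 = 3.

x ≡ 27 (mod 36).


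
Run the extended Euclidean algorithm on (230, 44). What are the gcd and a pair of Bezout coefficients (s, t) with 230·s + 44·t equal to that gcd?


Euclidean algorithm on (230, 44) — divide until remainder is 0:
  230 = 5 · 44 + 10
  44 = 4 · 10 + 4
  10 = 2 · 4 + 2
  4 = 2 · 2 + 0
gcd(230, 44) = 2.
Track Bezout coefficients alongside the remainders: start with r₀ = 230 = a·1 + b·0 (s = 1, t = 0) and r₁ = 44 = a·0 + b·1 (s = 0, t = 1); each new remainder r_{k+1} = r_{k-1} − q_k·r_k inherits s_{k+1} = s_{k-1} − q_k·s_k, t_{k+1} = t_{k-1} − q_k·t_k, so r_k = a·s_k + b·t_k at every step:
  q = 5: r = 10, s = 1 − 5·0 = 1, t = 0 − 5·1 = -5  (check: 230·1 + 44·(-5) = 10)
  q = 4: r = 4, s = 0 − 4·1 = -4, t = 1 − 4·(-5) = 21  (check: 230·(-4) + 44·21 = 4)
  q = 2: r = 2, s = 1 − 2·(-4) = 9, t = -5 − 2·21 = -47  (check: 230·9 + 44·(-47) = 2)
The row with r = 2 (the gcd) gives the Bezout coefficients s = 9, t = -47.
Result: 230 · (9) + 44 · (-47) = 2.

gcd(230, 44) = 2; s = 9, t = -47 (check: 230·9 + 44·(-47) = 2).


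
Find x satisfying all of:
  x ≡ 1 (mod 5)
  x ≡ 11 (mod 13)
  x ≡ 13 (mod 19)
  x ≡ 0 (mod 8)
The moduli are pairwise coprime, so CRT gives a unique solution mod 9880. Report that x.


Product of moduli M = 5 · 13 · 19 · 8 = 9880.
Merge one congruence at a time:
  Start: x ≡ 1 (mod 5).
  Combine with x ≡ 11 (mod 13); new modulus lcm = 65.
    Write x = 1 + 5·t and substitute into x ≡ 11 (mod 13): 5·t ≡ 11 − 1 = 10 (mod 13).
    The inverse of 5 mod 13 is 8 (since 5·8 = 40 = 3·13 + 1), so t ≡ 8·10 = 80 ≡ 2 (mod 13).
    Then x = 1 + 5·2 = 11, valid modulo lcm(5, 13) = 65: x ≡ 11 (mod 65).
  Combine with x ≡ 13 (mod 19); new modulus lcm = 1235.
    Write x = 11 + 65·t and substitute into x ≡ 13 (mod 19): 65·t ≡ 13 − 11 = 2 (mod 19).
    Reduce coefficients mod 19: 8·t ≡ 2 (mod 19).
    The inverse of 8 mod 19 is 12 (since 8·12 = 96 = 5·19 + 1), so t ≡ 12·2 = 24 ≡ 5 (mod 19).
    Then x = 11 + 65·5 = 336, valid modulo lcm(65, 19) = 1235: x ≡ 336 (mod 1235).
  Combine with x ≡ 0 (mod 8); new modulus lcm = 9880.
    Write x = 336 + 1235·t and substitute into x ≡ 0 (mod 8): 1235·t ≡ 0 − 336 = -336 (mod 8).
    Reduce coefficients mod 8: 3·t ≡ 0 (mod 8).
    The inverse of 3 mod 8 is 3 (since 3·3 = 9 = 1·8 + 1), so t ≡ 3·0 = 0 ≡ 0 (mod 8).
    Then x = 336 + 1235·0 = 336, valid modulo lcm(1235, 8) = 9880: x ≡ 336 (mod 9880).
Verify against each original: 336 mod 5 = 1, 336 mod 13 = 11, 336 mod 19 = 13, 336 mod 8 = 0.

x ≡ 336 (mod 9880).


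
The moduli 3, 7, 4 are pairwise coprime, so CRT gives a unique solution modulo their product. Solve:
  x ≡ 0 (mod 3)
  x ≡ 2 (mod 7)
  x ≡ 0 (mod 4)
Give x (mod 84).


Moduli 3, 7, 4 are pairwise coprime; by CRT there is a unique solution modulo M = 3 · 7 · 4 = 84.
Solve pairwise, accumulating the modulus:
  Start with x ≡ 0 (mod 3).
  Combine with x ≡ 2 (mod 7): since gcd(3, 7) = 1, we get a unique residue mod 21.
    Write x = 0 + 3·t and substitute into x ≡ 2 (mod 7): 3·t ≡ 2 − 0 = 2 (mod 7).
    The inverse of 3 mod 7 is 5 (since 3·5 = 15 = 2·7 + 1), so t ≡ 5·2 = 10 ≡ 3 (mod 7).
    Then x = 0 + 3·3 = 9, valid modulo lcm(3, 7) = 21: x ≡ 9 (mod 21).
  Combine with x ≡ 0 (mod 4): since gcd(21, 4) = 1, we get a unique residue mod 84.
    Write x = 9 + 21·t and substitute into x ≡ 0 (mod 4): 21·t ≡ 0 − 9 = -9 (mod 4).
    Reduce coefficients mod 4: 1·t ≡ 3 (mod 4).
    So t ≡ 3 (mod 4).
    Then x = 9 + 21·3 = 72, valid modulo lcm(21, 4) = 84: x ≡ 72 (mod 84).
Verify: 72 mod 3 = 0 ✓, 72 mod 7 = 2 ✓, 72 mod 4 = 0 ✓.

x ≡ 72 (mod 84).


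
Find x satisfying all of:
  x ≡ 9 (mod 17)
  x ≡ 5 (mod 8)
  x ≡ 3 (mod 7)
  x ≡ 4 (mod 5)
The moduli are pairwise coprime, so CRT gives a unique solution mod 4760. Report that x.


Product of moduli M = 17 · 8 · 7 · 5 = 4760.
Merge one congruence at a time:
  Start: x ≡ 9 (mod 17).
  Combine with x ≡ 5 (mod 8); new modulus lcm = 136.
    Write x = 9 + 17·t and substitute into x ≡ 5 (mod 8): 17·t ≡ 5 − 9 = -4 (mod 8).
    Reduce coefficients mod 8: 1·t ≡ 4 (mod 8).
    So t ≡ 4 (mod 8).
    Then x = 9 + 17·4 = 77, valid modulo lcm(17, 8) = 136: x ≡ 77 (mod 136).
  Combine with x ≡ 3 (mod 7); new modulus lcm = 952.
    Write x = 77 + 136·t and substitute into x ≡ 3 (mod 7): 136·t ≡ 3 − 77 = -74 (mod 7).
    Reduce coefficients mod 7: 3·t ≡ 3 (mod 7).
    The inverse of 3 mod 7 is 5 (since 3·5 = 15 = 2·7 + 1), so t ≡ 5·3 = 15 ≡ 1 (mod 7).
    Then x = 77 + 136·1 = 213, valid modulo lcm(136, 7) = 952: x ≡ 213 (mod 952).
  Combine with x ≡ 4 (mod 5); new modulus lcm = 4760.
    Write x = 213 + 952·t and substitute into x ≡ 4 (mod 5): 952·t ≡ 4 − 213 = -209 (mod 5).
    Reduce coefficients mod 5: 2·t ≡ 1 (mod 5).
    The inverse of 2 mod 5 is 3 (since 2·3 = 6 = 1·5 + 1), so t ≡ 3·1 = 3 ≡ 3 (mod 5).
    Then x = 213 + 952·3 = 3069, valid modulo lcm(952, 5) = 4760: x ≡ 3069 (mod 4760).
Verify against each original: 3069 mod 17 = 9, 3069 mod 8 = 5, 3069 mod 7 = 3, 3069 mod 5 = 4.

x ≡ 3069 (mod 4760).


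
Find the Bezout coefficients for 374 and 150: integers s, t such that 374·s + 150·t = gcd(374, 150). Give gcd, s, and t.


Euclidean algorithm on (374, 150) — divide until remainder is 0:
  374 = 2 · 150 + 74
  150 = 2 · 74 + 2
  74 = 37 · 2 + 0
gcd(374, 150) = 2.
Track Bezout coefficients alongside the remainders: start with r₀ = 374 = a·1 + b·0 (s = 1, t = 0) and r₁ = 150 = a·0 + b·1 (s = 0, t = 1); each new remainder r_{k+1} = r_{k-1} − q_k·r_k inherits s_{k+1} = s_{k-1} − q_k·s_k, t_{k+1} = t_{k-1} − q_k·t_k, so r_k = a·s_k + b·t_k at every step:
  q = 2: r = 74, s = 1 − 2·0 = 1, t = 0 − 2·1 = -2  (check: 374·1 + 150·(-2) = 74)
  q = 2: r = 2, s = 0 − 2·1 = -2, t = 1 − 2·(-2) = 5  (check: 374·(-2) + 150·5 = 2)
The row with r = 2 (the gcd) gives the Bezout coefficients s = -2, t = 5.
Result: 374 · (-2) + 150 · (5) = 2.

gcd(374, 150) = 2; s = -2, t = 5 (check: 374·(-2) + 150·5 = 2).


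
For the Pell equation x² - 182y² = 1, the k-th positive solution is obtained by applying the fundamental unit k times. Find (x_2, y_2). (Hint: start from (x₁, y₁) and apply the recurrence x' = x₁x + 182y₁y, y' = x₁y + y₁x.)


Step 1: Find the fundamental solution (x₁, y₁) of x² - 182y² = 1.
  Expand √182 as a continued fraction. a₀ = ⌊√182⌋ = 13; iterate m_{k+1} = d_k·a_k − m_k, d_{k+1} = (182 − m_{k+1}²)/d_k, a_{k+1} = ⌊(a₀ + m_{k+1})/d_{k+1}⌋ (starting m₀ = 0, d₀ = 1), with convergents p_k = a_k·p_{k-1} + p_{k-2}, q_k = a_k·q_{k-1} + q_{k-2} (p₋₁ = 1, q₋₁ = 0):
  k = 0: a₀ = 13; p₀/q₀ = 13/1; p₀² − 182·q₀² = 169 − 182 = -13.
  k = 1: m = 13, d = 13, a = ⌊(13 + 13)/13⌋ = 2; p/q = (2·13 + 1)/(2·1 + 0) = 27/2; p² − 182·q² = 729 − 728 = 1.
  The first convergent with p² − 182·q² = 1 gives the fundamental solution (x₁, y₁) = (27, 2).
Step 2: Apply the recurrence (x_{n+1}, y_{n+1}) = (x₁x_n + 182y₁y_n, x₁y_n + y₁x_n) repeatedly.
  From (x_1, y_1) = (27, 2): x_2 = 27·27 + 182·2·2 = 1457; y_2 = 27·2 + 2·27 = 108.
Step 3: Verify x_2² - 182·y_2² = 2122849 - 2122848 = 1 (should be 1). ✓

(x_1, y_1) = (27, 2); (x_2, y_2) = (1457, 108).


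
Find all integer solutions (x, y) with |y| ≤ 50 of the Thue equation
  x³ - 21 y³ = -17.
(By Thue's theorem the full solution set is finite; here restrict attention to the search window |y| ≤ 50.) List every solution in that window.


The equation is x³ - 21y³ = -17. For fixed y, x³ = 21·y³ − 17, so a solution requires the RHS to be a perfect cube.
Strategy: iterate y from -50 to 50, compute RHS = 21·y³ − 17, and check whether it is a (positive or negative) perfect cube.
Check small values of y:
  y = 0: RHS = -17 is not a perfect cube.
  y = 1: RHS = 4 is not a perfect cube.
  y = -1: RHS = -38 is not a perfect cube.
  y = 2: RHS = 151 is not a perfect cube.
  y = -2: RHS = -185 is not a perfect cube.
  y = 3: RHS = 550 is not a perfect cube.
  y = -3: RHS = -584 is not a perfect cube.
Continuing the search up to |y| = 50 finds no solutions either.
No (x, y) in the scanned range satisfies the equation.

No integer solutions with |y| ≤ 50.


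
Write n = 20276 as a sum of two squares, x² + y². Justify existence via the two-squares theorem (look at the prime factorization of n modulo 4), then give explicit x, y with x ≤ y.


Step 1: Factor n = 20276 = 2^2 · 37 · 137.
Step 2: Check the mod-4 condition on each prime factor: 2 = 2 (special); 37 ≡ 1 (mod 4), exponent 1; 137 ≡ 1 (mod 4), exponent 1.
All primes ≡ 3 (mod 4) appear to even exponent (or don't appear), so by the two-squares theorem n IS expressible as a sum of two squares.
Step 3: Build a representation. Group n = k² · m with k = 2 and m = 37 · 137 = 5069 (a product of primes ≡ 1 (mod 4)); a representation of m scales to one of n via (k·x)² + (k·y)² = k²(x² + y²). Each prime p ≡ 1 (mod 4) is itself a sum of two squares; find a² by testing p − a² for a perfect square:
  37: 37 − 1² = 36 = 6² ⇒ 37 = 1² + 6².
  137: 137 − 1² = 136, 137 − 2² = 133, 137 − 3² = 128, 137 − 4² = 121 = 11² ⇒ 137 = 4² + 11².
  Combine using the Brahmagupta–Fibonacci identity (a² + b²)(c² + d²) = (ac − bd)² + (ad + bc)² = (ac + bd)² + (ad − bc)²:
  37 · 137 = 5069: from (1² + 6²)(4² + 11²), take (1·4 − 6·11, 1·11 + 6·4) = (4 − 66, 11 + 24) = (-62, 35); dropping signs (only squares matter) gives (62, 35); check 62² + 35² = 3844 + 1225 = 5069 ✓.
  Scale by k = 2: (2·62, 2·35) = (124, 70).
Step 4: Order so x ≤ y and verify: 70² + 124² = 4900 + 15376 = 20276 = n. ✓

n = 20276 = 70² + 124² (one valid representation with x ≤ y).


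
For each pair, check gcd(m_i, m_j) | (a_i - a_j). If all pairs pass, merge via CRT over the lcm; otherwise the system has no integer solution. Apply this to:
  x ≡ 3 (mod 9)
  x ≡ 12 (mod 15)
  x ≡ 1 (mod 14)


Moduli 9, 15, 14 are not pairwise coprime, so CRT works modulo lcm(m_i) when all pairwise compatibility conditions hold.
Pairwise compatibility: gcd(m_i, m_j) must divide a_i - a_j for every pair.
Merge one congruence at a time:
  Start: x ≡ 3 (mod 9).
  Combine with x ≡ 12 (mod 15): gcd(9, 15) = 3; 12 - 3 = 9, which IS divisible by 3, so compatible.
    Write x = 3 + 9·t and substitute into x ≡ 12 (mod 15): 9·t ≡ 12 − 3 = 9 (mod 15).
    Divide the congruence (and modulus) by g = 3: 3·t ≡ 3 (mod 5).
    The inverse of 3 mod 5 is 2 (since 3·2 = 6 = 1·5 + 1), so t ≡ 2·3 = 6 ≡ 1 (mod 5).
    Then x = 3 + 9·1 = 12, valid modulo lcm(9, 15) = 45: x ≡ 12 (mod 45).
  Combine with x ≡ 1 (mod 14): gcd(45, 14) = 1; 1 - 12 = -11, which IS divisible by 1, so compatible.
    Write x = 12 + 45·t and substitute into x ≡ 1 (mod 14): 45·t ≡ 1 − 12 = -11 (mod 14).
    Reduce coefficients mod 14: 3·t ≡ 3 (mod 14).
    The inverse of 3 mod 14 is 5 (since 3·5 = 15 = 1·14 + 1), so t ≡ 5·3 = 15 ≡ 1 (mod 14).
    Then x = 12 + 45·1 = 57, valid modulo lcm(45, 14) = 630: x ≡ 57 (mod 630).
Verify: 57 mod 9 = 3, 57 mod 15 = 12, 57 mod 14 = 1.

x ≡ 57 (mod 630).


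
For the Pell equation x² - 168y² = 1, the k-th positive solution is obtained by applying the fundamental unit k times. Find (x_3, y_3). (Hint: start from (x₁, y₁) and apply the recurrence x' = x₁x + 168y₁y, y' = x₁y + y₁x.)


Step 1: Find the fundamental solution (x₁, y₁) of x² - 168y² = 1.
  Expand √168 as a continued fraction. a₀ = ⌊√168⌋ = 12; iterate m_{k+1} = d_k·a_k − m_k, d_{k+1} = (168 − m_{k+1}²)/d_k, a_{k+1} = ⌊(a₀ + m_{k+1})/d_{k+1}⌋ (starting m₀ = 0, d₀ = 1), with convergents p_k = a_k·p_{k-1} + p_{k-2}, q_k = a_k·q_{k-1} + q_{k-2} (p₋₁ = 1, q₋₁ = 0):
  k = 0: a₀ = 12; p₀/q₀ = 12/1; p₀² − 168·q₀² = 144 − 168 = -24.
  k = 1: m = 12, d = 24, a = ⌊(12 + 12)/24⌋ = 1; p/q = (1·12 + 1)/(1·1 + 0) = 13/1; p² − 168·q² = 169 − 168 = 1.
  The first convergent with p² − 168·q² = 1 gives the fundamental solution (x₁, y₁) = (13, 1).
Step 2: Apply the recurrence (x_{n+1}, y_{n+1}) = (x₁x_n + 168y₁y_n, x₁y_n + y₁x_n) repeatedly.
  From (x_1, y_1) = (13, 1): x_2 = 13·13 + 168·1·1 = 337; y_2 = 13·1 + 1·13 = 26.
  From (x_2, y_2) = (337, 26): x_3 = 13·337 + 168·1·26 = 8749; y_3 = 13·26 + 1·337 = 675.
Step 3: Verify x_3² - 168·y_3² = 76545001 - 76545000 = 1 (should be 1). ✓

(x_1, y_1) = (13, 1); (x_3, y_3) = (8749, 675).


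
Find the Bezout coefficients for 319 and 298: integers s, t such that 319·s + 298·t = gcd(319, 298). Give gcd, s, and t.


Euclidean algorithm on (319, 298) — divide until remainder is 0:
  319 = 1 · 298 + 21
  298 = 14 · 21 + 4
  21 = 5 · 4 + 1
  4 = 4 · 1 + 0
gcd(319, 298) = 1.
Track Bezout coefficients alongside the remainders: start with r₀ = 319 = a·1 + b·0 (s = 1, t = 0) and r₁ = 298 = a·0 + b·1 (s = 0, t = 1); each new remainder r_{k+1} = r_{k-1} − q_k·r_k inherits s_{k+1} = s_{k-1} − q_k·s_k, t_{k+1} = t_{k-1} − q_k·t_k, so r_k = a·s_k + b·t_k at every step:
  q = 1: r = 21, s = 1 − 1·0 = 1, t = 0 − 1·1 = -1  (check: 319·1 + 298·(-1) = 21)
  q = 14: r = 4, s = 0 − 14·1 = -14, t = 1 − 14·(-1) = 15  (check: 319·(-14) + 298·15 = 4)
  q = 5: r = 1, s = 1 − 5·(-14) = 71, t = -1 − 5·15 = -76  (check: 319·71 + 298·(-76) = 1)
The row with r = 1 (the gcd) gives the Bezout coefficients s = 71, t = -76.
Result: 319 · (71) + 298 · (-76) = 1.

gcd(319, 298) = 1; s = 71, t = -76 (check: 319·71 + 298·(-76) = 1).


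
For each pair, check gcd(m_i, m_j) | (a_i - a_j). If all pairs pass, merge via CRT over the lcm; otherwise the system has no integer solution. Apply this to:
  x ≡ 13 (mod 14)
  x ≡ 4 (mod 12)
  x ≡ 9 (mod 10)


Moduli 14, 12, 10 are not pairwise coprime, so CRT works modulo lcm(m_i) when all pairwise compatibility conditions hold.
Pairwise compatibility: gcd(m_i, m_j) must divide a_i - a_j for every pair.
Merge one congruence at a time:
  Start: x ≡ 13 (mod 14).
  Combine with x ≡ 4 (mod 12): gcd(14, 12) = 2, and 4 - 13 = -9 is NOT divisible by 2.
    ⇒ system is inconsistent (no integer solution).

No solution (the system is inconsistent).


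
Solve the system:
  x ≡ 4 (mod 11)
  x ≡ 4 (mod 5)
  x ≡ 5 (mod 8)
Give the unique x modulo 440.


Moduli 11, 5, 8 are pairwise coprime; by CRT there is a unique solution modulo M = 11 · 5 · 8 = 440.
Solve pairwise, accumulating the modulus:
  Start with x ≡ 4 (mod 11).
  Combine with x ≡ 4 (mod 5): since gcd(11, 5) = 1, we get a unique residue mod 55.
    Write x = 4 + 11·t and substitute into x ≡ 4 (mod 5): 11·t ≡ 4 − 4 = 0 (mod 5).
    Reduce coefficients mod 5: 1·t ≡ 0 (mod 5).
    So t ≡ 0 (mod 5).
    Then x = 4 + 11·0 = 4, valid modulo lcm(11, 5) = 55: x ≡ 4 (mod 55).
  Combine with x ≡ 5 (mod 8): since gcd(55, 8) = 1, we get a unique residue mod 440.
    Write x = 4 + 55·t and substitute into x ≡ 5 (mod 8): 55·t ≡ 5 − 4 = 1 (mod 8).
    Reduce coefficients mod 8: 7·t ≡ 1 (mod 8).
    The inverse of 7 mod 8 is 7 (since 7·7 = 49 = 6·8 + 1), so t ≡ 7·1 = 7 ≡ 7 (mod 8).
    Then x = 4 + 55·7 = 389, valid modulo lcm(55, 8) = 440: x ≡ 389 (mod 440).
Verify: 389 mod 11 = 4 ✓, 389 mod 5 = 4 ✓, 389 mod 8 = 5 ✓.

x ≡ 389 (mod 440).


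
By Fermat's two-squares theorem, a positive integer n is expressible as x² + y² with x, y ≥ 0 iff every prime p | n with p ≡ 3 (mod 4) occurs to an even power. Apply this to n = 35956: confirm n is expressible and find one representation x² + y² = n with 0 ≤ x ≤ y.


Step 1: Factor n = 35956 = 2^2 · 89 · 101.
Step 2: Check the mod-4 condition on each prime factor: 2 = 2 (special); 89 ≡ 1 (mod 4), exponent 1; 101 ≡ 1 (mod 4), exponent 1.
All primes ≡ 3 (mod 4) appear to even exponent (or don't appear), so by the two-squares theorem n IS expressible as a sum of two squares.
Step 3: Build a representation. Group n = k² · m with k = 2 and m = 89 · 101 = 8989 (a product of primes ≡ 1 (mod 4)); a representation of m scales to one of n via (k·x)² + (k·y)² = k²(x² + y²). Each prime p ≡ 1 (mod 4) is itself a sum of two squares; find a² by testing p − a² for a perfect square:
  89: 89 − 1² = 88, 89 − 2² = 85, 89 − 3² = 80, 89 − 4² = 73, 89 − 5² = 64 = 8² ⇒ 89 = 5² + 8².
  101: 101 − 1² = 100 = 10² ⇒ 101 = 1² + 10².
  Combine using the Brahmagupta–Fibonacci identity (a² + b²)(c² + d²) = (ac − bd)² + (ad + bc)² = (ac + bd)² + (ad − bc)²:
  89 · 101 = 8989: from (5² + 8²)(1² + 10²), take (5·1 − 8·10, 5·10 + 8·1) = (5 − 80, 50 + 8) = (-75, 58); dropping signs (only squares matter) gives (75, 58); check 75² + 58² = 5625 + 3364 = 8989 ✓.
  Scale by k = 2: (2·75, 2·58) = (150, 116).
Step 4: Order so x ≤ y and verify: 116² + 150² = 13456 + 22500 = 35956 = n. ✓

n = 35956 = 116² + 150² (one valid representation with x ≤ y).


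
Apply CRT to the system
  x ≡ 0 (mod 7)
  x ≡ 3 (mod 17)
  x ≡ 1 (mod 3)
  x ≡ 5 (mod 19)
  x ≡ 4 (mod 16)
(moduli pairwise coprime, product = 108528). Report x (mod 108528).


Product of moduli M = 7 · 17 · 3 · 19 · 16 = 108528.
Merge one congruence at a time:
  Start: x ≡ 0 (mod 7).
  Combine with x ≡ 3 (mod 17); new modulus lcm = 119.
    Write x = 0 + 7·t and substitute into x ≡ 3 (mod 17): 7·t ≡ 3 − 0 = 3 (mod 17).
    The inverse of 7 mod 17 is 5 (since 7·5 = 35 = 2·17 + 1), so t ≡ 5·3 = 15 ≡ 15 (mod 17).
    Then x = 0 + 7·15 = 105, valid modulo lcm(7, 17) = 119: x ≡ 105 (mod 119).
  Combine with x ≡ 1 (mod 3); new modulus lcm = 357.
    Write x = 105 + 119·t and substitute into x ≡ 1 (mod 3): 119·t ≡ 1 − 105 = -104 (mod 3).
    Reduce coefficients mod 3: 2·t ≡ 1 (mod 3).
    The inverse of 2 mod 3 is 2 (since 2·2 = 4 = 1·3 + 1), so t ≡ 2·1 = 2 ≡ 2 (mod 3).
    Then x = 105 + 119·2 = 343, valid modulo lcm(119, 3) = 357: x ≡ 343 (mod 357).
  Combine with x ≡ 5 (mod 19); new modulus lcm = 6783.
    Write x = 343 + 357·t and substitute into x ≡ 5 (mod 19): 357·t ≡ 5 − 343 = -338 (mod 19).
    Reduce coefficients mod 19: 15·t ≡ 4 (mod 19).
    The inverse of 15 mod 19 is 14 (since 15·14 = 210 = 11·19 + 1), so t ≡ 14·4 = 56 ≡ 18 (mod 19).
    Then x = 343 + 357·18 = 6769, valid modulo lcm(357, 19) = 6783: x ≡ 6769 (mod 6783).
  Combine with x ≡ 4 (mod 16); new modulus lcm = 108528.
    Write x = 6769 + 6783·t and substitute into x ≡ 4 (mod 16): 6783·t ≡ 4 − 6769 = -6765 (mod 16).
    Reduce coefficients mod 16: 15·t ≡ 3 (mod 16).
    The inverse of 15 mod 16 is 15 (since 15·15 = 225 = 14·16 + 1), so t ≡ 15·3 = 45 ≡ 13 (mod 16).
    Then x = 6769 + 6783·13 = 94948, valid modulo lcm(6783, 16) = 108528: x ≡ 94948 (mod 108528).
Verify against each original: 94948 mod 7 = 0, 94948 mod 17 = 3, 94948 mod 3 = 1, 94948 mod 19 = 5, 94948 mod 16 = 4.

x ≡ 94948 (mod 108528).
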